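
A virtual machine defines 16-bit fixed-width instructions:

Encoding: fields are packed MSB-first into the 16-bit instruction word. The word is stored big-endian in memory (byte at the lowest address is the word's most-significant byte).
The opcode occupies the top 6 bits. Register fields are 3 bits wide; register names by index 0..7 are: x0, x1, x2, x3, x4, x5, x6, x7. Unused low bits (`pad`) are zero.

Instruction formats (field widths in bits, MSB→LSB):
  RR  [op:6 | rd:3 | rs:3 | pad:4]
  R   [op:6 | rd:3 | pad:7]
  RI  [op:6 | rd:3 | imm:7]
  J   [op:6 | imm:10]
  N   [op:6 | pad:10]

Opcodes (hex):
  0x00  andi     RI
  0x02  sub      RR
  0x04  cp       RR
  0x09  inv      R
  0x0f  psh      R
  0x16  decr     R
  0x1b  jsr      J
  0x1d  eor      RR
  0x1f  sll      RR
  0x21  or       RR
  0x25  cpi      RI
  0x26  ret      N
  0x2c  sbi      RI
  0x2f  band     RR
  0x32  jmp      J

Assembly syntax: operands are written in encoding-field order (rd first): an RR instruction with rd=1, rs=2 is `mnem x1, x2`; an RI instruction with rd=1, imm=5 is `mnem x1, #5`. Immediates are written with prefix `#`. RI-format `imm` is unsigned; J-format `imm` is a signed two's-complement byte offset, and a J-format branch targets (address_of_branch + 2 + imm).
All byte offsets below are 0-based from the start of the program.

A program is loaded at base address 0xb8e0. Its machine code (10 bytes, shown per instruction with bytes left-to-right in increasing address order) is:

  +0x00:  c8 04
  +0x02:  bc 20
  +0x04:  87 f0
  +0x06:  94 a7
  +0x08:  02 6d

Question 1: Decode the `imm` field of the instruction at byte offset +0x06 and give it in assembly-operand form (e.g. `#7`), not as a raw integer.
#39

[06] 94 a7 → 0x94a7
  op=0x94a7>>10=0x25 ⇒ cpi (RI)
  rd: (w>>7)&0x7=0x1 → x1
  imm: (w>>0)&0x7f=0x27 → #39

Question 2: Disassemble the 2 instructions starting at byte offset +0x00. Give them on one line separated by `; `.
jmp #4; band x0, x2

off 0x00: read c8 04 as big → 0xc804
  opcode bits[15:10]=0x32: jmp/J
  imm: (w>>0)&0x3ff=0x4 → #4
off 0x02: read bc 20 as big → 0xbc20
  opcode bits[15:10]=0x2f: band/RR
  rd: (w>>7)&0x7=0x0 → x0
  rs: (w>>4)&0x7=0x2 → x2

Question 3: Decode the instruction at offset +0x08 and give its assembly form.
andi x4, #109

+0x08: 02 6d ⇒ word 0x026d (big)
  opcode bits[15:10]=0x0: andi/RI
  [9:7] rd=4 = x4
  [6:0] imm=109 = #109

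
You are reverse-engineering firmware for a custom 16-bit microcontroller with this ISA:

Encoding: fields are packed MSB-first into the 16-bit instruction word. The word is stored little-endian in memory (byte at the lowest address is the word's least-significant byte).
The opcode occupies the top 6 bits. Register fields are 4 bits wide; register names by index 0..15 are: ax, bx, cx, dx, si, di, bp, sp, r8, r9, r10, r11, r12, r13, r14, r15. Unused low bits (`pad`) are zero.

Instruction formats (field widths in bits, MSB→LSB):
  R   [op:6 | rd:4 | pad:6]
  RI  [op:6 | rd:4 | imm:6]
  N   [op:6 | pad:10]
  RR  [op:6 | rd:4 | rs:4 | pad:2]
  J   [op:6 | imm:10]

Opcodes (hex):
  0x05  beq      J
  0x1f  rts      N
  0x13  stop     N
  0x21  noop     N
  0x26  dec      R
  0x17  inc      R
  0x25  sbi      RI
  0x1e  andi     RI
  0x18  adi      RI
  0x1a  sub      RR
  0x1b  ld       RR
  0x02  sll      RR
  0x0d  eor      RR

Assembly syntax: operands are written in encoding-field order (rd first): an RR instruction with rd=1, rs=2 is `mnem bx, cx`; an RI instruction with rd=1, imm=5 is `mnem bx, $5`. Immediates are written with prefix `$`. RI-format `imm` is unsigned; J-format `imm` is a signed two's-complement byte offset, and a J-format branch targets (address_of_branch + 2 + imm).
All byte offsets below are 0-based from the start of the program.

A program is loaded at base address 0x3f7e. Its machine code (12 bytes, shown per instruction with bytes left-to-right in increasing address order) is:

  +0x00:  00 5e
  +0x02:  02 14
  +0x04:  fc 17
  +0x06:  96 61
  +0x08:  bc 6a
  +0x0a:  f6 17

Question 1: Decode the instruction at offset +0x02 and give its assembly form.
beq $2

+0x02: 02 14 ⇒ word 0x1402 (little)
  opcode bits[15:10]=0x5: beq/J
  [9:0] imm=2 = $2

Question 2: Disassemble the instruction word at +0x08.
sub r10, r15

+0x08: bc 6a ⇒ word 0x6abc (little)
  op=0x6abc>>10=0x1a ⇒ sub (RR)
  rd: (w>>6)&0xf=0xa → r10
  rs: (w>>2)&0xf=0xf → r15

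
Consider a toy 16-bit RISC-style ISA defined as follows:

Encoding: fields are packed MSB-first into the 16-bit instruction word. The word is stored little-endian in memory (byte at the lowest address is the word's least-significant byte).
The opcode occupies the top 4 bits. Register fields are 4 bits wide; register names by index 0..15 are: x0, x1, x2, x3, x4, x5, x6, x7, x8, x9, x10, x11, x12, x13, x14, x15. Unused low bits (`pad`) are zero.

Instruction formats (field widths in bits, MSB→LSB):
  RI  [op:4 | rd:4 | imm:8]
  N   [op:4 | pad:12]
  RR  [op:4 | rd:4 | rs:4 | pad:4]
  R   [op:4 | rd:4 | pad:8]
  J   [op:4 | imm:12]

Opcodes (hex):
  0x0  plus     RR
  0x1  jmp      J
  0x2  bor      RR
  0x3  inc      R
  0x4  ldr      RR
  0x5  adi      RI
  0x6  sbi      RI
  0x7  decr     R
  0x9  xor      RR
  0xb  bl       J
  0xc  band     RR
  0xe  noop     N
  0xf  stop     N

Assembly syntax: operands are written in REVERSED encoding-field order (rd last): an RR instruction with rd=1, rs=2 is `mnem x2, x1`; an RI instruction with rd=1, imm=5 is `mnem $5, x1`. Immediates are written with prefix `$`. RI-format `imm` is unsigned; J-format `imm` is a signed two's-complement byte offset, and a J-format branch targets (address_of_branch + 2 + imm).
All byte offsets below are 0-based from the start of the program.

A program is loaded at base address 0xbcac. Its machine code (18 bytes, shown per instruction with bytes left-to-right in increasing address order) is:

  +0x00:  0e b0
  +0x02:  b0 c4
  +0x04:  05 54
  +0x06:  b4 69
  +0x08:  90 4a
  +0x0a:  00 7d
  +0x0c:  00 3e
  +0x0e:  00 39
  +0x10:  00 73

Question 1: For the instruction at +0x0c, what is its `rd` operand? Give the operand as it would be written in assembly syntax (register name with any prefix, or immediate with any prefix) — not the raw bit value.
x14

@+0c  little-endian(00 3e) = 0x3e00
  top 4b → 0x3 → inc [R]
  [11:8] rd=14 = x14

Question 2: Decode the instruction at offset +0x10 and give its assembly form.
@+10  little-endian(00 73) = 0x7300
  opcode bits[15:12]=0x7: decr/R
  rd: (w>>8)&0xf=0x3 → x3

decr x3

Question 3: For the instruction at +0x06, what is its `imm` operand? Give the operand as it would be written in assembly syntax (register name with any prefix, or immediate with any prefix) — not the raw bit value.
$180

off 0x06: read b4 69 as little → 0x69b4
  op=0x69b4>>12=0x6 ⇒ sbi (RI)
  rd: (w>>8)&0xf=0x9 → x9
  imm: (w>>0)&0xff=0xb4 → $180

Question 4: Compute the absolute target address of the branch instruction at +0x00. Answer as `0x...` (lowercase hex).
@+00  little-endian(0e b0) = 0xb00e
  opcode bits[15:12]=0xb: bl/J
  imm: (w>>0)&0xfff=0xe → $14
  target = base 0xbcac + off 0x00 + 2 + imm 14 = 0xbcbc

0xbcbc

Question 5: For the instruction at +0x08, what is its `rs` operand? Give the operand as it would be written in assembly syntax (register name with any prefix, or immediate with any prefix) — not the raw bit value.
x9

off 0x08: read 90 4a as little → 0x4a90
  op=0x4a90>>12=0x4 ⇒ ldr (RR)
  rd: (w>>8)&0xf=0xa → x10
  rs: (w>>4)&0xf=0x9 → x9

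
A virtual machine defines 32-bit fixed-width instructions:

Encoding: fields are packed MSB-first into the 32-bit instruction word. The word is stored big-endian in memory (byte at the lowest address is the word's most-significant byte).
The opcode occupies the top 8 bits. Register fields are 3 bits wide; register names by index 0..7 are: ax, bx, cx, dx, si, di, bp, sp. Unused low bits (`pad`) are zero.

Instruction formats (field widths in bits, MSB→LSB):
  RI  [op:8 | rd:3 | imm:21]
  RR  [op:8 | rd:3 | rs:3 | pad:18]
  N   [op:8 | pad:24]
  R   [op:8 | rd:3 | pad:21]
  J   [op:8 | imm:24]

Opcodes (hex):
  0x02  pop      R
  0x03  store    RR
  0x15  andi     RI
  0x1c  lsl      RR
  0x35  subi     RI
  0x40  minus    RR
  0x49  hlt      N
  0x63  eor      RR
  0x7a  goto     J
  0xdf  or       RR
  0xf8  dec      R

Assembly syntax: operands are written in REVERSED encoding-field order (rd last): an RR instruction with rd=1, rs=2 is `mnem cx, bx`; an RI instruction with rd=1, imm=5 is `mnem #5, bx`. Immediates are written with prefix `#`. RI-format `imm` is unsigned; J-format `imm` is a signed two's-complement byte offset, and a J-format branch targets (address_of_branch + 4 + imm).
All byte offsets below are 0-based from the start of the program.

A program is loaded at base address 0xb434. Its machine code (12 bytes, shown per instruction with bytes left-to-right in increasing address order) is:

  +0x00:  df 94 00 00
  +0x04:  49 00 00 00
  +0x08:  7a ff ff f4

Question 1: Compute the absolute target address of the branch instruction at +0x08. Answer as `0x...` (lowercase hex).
@+08  big-endian(7a ff ff f4) = 0x7afffff4
  opcode bits[31:24]=0x7a: goto/J
  [23:0] imm=16777204 (s24→-12) = #-12
  target = base 0xb434 + off 0x08 + 4 + imm -12 = 0xb434

0xb434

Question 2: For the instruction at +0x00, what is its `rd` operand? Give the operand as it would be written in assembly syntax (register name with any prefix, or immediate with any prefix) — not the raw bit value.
off 0x00: read df 94 00 00 as big → 0xdf940000
  top 8b → 0xdf → or [RR]
  rd: (w>>21)&0x7=0x4 → si
  rs: (w>>18)&0x7=0x5 → di

si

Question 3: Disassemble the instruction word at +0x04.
off 0x04: read 49 00 00 00 as big → 0x49000000
  op=0x49000000>>24=0x49 ⇒ hlt (N)

hlt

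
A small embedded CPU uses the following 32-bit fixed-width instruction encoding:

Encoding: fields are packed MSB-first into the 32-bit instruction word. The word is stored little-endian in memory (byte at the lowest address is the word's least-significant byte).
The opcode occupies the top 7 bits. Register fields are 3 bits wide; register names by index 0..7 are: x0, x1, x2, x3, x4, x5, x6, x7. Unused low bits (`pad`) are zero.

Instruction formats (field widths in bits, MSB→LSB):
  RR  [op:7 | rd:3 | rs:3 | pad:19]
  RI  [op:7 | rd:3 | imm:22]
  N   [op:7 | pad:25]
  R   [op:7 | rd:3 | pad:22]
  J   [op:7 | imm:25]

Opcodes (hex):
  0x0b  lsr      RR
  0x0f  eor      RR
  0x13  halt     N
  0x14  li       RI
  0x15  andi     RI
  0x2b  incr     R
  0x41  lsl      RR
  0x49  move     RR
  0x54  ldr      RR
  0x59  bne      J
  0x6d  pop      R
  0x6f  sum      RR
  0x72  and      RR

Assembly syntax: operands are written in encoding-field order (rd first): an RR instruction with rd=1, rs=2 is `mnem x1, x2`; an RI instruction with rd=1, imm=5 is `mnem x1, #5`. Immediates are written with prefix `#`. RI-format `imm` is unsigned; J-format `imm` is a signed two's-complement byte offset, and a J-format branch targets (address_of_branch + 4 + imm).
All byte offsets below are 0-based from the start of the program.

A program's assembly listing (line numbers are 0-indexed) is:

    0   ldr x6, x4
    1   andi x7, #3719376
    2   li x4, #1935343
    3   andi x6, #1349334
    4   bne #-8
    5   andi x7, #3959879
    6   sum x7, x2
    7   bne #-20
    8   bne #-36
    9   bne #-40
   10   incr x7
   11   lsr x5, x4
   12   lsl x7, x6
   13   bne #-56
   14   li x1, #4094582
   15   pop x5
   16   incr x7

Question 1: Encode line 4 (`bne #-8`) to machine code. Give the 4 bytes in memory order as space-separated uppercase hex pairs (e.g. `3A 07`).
F8 FF FF B3

L4: bne op=0x59:7|imm=-8:25 ⇒ 0xb3fffff8 ⇒ little f8 ff ff b3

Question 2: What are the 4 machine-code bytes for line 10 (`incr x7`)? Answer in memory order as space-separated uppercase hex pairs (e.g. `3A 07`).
line 10 (incr): pack op=0x2b:7|rd=7:3|pad=0:22 = 0x57c00000; little→ 00 00 c0 57

00 00 C0 57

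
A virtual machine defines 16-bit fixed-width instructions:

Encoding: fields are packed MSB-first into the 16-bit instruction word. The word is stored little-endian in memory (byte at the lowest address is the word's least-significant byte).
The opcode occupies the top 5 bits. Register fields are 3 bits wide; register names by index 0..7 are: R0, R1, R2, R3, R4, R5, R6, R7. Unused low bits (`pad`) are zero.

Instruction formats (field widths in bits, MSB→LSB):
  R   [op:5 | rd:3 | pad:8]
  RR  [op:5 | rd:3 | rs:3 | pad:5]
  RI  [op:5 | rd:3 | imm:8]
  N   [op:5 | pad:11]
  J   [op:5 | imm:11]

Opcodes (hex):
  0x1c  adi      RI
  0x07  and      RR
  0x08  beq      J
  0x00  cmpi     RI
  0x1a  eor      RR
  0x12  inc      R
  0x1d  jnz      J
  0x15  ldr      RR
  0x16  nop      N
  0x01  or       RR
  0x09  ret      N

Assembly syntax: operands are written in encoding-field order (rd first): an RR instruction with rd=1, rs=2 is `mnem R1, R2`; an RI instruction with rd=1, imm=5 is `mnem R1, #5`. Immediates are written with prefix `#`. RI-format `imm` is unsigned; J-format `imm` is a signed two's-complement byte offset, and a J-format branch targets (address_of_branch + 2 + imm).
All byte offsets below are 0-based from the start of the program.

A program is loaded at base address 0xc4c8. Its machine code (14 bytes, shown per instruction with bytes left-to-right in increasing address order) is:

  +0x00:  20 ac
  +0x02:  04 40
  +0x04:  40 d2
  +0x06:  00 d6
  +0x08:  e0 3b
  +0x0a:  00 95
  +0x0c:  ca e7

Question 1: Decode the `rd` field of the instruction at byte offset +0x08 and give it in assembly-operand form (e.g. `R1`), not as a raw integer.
[08] e0 3b → 0x3be0
  top 5b → 0x7 → and [RR]
  [10:8] rd=3 = R3
  [7:5] rs=7 = R7

R3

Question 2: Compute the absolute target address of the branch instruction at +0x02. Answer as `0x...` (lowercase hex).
0xc4d0

+0x02: 04 40 ⇒ word 0x4004 (little)
  top 5b → 0x8 → beq [J]
  [10:0] imm=4 = #4
  target = base 0xc4c8 + off 0x02 + 2 + imm 4 = 0xc4d0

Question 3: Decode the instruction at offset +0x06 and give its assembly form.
@+06  little-endian(00 d6) = 0xd600
  top 5b → 0x1a → eor [RR]
  rd: (w>>8)&0x7=0x6 → R6
  rs: (w>>5)&0x7=0x0 → R0

eor R6, R0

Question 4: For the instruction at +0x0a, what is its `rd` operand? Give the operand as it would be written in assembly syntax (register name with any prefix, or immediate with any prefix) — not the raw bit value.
[0a] 00 95 → 0x9500
  top 5b → 0x12 → inc [R]
  rd@[10:8]=0x5 ⇒ R5

R5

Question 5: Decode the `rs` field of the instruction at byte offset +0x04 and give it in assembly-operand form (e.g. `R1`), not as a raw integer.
R2

+0x04: 40 d2 ⇒ word 0xd240 (little)
  opcode bits[15:11]=0x1a: eor/RR
  [10:8] rd=2 = R2
  [7:5] rs=2 = R2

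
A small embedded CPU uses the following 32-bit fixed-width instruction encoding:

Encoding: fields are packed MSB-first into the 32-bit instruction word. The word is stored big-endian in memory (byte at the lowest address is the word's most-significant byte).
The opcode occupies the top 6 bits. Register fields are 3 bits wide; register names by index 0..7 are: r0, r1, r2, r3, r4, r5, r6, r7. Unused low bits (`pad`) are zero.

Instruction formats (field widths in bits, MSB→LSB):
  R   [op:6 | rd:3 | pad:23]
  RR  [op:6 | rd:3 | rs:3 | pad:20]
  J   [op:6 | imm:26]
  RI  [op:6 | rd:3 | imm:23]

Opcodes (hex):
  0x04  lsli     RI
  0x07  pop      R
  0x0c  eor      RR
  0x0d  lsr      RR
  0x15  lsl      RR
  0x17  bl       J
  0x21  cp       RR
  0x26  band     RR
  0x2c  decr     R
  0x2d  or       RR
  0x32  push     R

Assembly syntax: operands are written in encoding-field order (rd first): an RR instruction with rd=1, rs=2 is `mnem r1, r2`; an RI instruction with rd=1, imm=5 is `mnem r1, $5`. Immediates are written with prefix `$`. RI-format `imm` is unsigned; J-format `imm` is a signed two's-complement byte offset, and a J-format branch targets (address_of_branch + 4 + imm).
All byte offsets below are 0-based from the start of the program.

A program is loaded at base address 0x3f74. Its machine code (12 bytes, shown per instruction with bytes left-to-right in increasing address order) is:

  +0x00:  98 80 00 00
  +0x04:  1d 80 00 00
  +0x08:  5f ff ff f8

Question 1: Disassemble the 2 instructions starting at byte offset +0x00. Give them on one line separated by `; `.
@+00  big-endian(98 80 00 00) = 0x98800000
  op=0x98800000>>26=0x26 ⇒ band (RR)
  [25:23] rd=1 = r1
  [22:20] rs=0 = r0
@+04  big-endian(1d 80 00 00) = 0x1d800000
  op=0x1d800000>>26=0x7 ⇒ pop (R)
  [25:23] rd=3 = r3

band r1, r0; pop r3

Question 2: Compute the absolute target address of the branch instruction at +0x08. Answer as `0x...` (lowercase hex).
0x3f78

[08] 5f ff ff f8 → 0x5ffffff8
  op=0x5ffffff8>>26=0x17 ⇒ bl (J)
  imm@[25:0]=0x3fffff8 (s26→-8) ⇒ $-8
  target = base 0x3f74 + off 0x08 + 4 + imm -8 = 0x3f78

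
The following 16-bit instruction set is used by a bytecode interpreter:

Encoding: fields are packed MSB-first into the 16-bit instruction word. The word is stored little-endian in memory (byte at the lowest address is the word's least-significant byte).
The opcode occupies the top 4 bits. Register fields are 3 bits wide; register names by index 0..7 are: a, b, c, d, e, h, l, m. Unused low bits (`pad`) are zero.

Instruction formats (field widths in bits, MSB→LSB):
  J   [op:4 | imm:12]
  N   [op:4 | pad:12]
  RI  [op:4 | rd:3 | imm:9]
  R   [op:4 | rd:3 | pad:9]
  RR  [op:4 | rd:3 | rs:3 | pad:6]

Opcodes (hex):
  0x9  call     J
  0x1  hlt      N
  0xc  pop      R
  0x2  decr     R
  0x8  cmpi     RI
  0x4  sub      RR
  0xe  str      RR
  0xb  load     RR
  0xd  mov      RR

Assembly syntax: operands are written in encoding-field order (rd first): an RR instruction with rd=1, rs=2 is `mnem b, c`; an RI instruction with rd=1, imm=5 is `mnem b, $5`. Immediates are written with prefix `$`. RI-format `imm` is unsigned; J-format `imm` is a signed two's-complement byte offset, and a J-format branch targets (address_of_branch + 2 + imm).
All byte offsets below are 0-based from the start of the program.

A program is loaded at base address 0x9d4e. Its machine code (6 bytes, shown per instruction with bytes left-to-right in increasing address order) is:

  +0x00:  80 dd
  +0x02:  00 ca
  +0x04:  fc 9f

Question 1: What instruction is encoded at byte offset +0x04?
call $-4

[04] fc 9f → 0x9ffc
  op=0x9ffc>>12=0x9 ⇒ call (J)
  [11:0] imm=4092 (s12→-4) = $-4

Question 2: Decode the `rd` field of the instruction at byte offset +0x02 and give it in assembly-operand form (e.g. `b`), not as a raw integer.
@+02  little-endian(00 ca) = 0xca00
  op=0xca00>>12=0xc ⇒ pop (R)
  [11:9] rd=5 = h

h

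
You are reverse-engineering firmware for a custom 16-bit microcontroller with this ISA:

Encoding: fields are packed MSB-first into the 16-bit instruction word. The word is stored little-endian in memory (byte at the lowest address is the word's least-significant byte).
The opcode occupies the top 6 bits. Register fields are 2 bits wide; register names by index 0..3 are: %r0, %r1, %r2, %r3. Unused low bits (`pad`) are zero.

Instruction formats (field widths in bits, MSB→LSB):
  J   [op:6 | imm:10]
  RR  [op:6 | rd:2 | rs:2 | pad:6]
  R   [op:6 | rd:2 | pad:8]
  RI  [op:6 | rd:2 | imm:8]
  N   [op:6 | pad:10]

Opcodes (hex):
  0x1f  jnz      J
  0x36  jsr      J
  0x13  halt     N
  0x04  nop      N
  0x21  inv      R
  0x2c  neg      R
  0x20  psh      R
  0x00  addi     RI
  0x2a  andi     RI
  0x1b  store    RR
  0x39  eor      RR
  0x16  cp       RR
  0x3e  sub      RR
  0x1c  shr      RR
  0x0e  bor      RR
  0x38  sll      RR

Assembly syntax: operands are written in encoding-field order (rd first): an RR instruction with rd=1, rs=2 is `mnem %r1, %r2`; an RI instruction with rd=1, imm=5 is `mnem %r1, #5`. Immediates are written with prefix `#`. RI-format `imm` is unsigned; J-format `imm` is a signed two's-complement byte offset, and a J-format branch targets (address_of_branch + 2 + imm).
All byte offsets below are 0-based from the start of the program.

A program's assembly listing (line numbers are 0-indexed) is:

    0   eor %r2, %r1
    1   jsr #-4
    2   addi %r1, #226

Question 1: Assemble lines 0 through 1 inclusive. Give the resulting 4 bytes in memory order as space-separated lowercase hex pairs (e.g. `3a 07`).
line 0 (eor): pack op=0x39:6|rd=2:2|rs=1:2|pad=0:6 = 0xe640; little→ 40 e6
line 1 (jsr): pack op=0x36:6|imm=-4:10 = 0xdbfc; little→ fc db

40 e6 fc db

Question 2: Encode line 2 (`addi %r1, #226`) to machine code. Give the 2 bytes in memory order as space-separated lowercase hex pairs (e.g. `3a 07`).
e2 01

line 2 (addi): pack op=0x0:6|rd=1:2|imm=226:8 = 0x01e2; little→ e2 01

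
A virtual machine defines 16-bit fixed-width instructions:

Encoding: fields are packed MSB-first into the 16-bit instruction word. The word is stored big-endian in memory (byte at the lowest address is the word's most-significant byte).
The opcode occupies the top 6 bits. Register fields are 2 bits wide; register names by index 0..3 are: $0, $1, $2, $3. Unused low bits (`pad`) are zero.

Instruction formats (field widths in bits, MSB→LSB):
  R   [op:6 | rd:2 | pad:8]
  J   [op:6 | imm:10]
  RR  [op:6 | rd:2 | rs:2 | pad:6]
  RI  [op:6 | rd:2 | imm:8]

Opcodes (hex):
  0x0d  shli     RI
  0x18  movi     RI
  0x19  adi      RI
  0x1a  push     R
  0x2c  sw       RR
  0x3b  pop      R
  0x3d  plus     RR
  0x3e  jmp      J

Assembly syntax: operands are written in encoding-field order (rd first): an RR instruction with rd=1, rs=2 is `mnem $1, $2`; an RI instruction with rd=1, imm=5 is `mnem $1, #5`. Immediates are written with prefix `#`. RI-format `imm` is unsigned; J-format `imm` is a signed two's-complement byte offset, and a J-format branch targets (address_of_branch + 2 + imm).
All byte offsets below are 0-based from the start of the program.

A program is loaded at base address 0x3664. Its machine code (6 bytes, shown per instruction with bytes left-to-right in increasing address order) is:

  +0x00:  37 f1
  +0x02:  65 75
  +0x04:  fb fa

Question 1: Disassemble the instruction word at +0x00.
shli $3, #241

+0x00: 37 f1 ⇒ word 0x37f1 (big)
  op=0x37f1>>10=0xd ⇒ shli (RI)
  rd: (w>>8)&0x3=0x3 → $3
  imm: (w>>0)&0xff=0xf1 → #241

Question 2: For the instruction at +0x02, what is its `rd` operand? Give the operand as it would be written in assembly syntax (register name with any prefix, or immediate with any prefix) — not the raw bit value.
[02] 65 75 → 0x6575
  op=0x6575>>10=0x19 ⇒ adi (RI)
  rd: (w>>8)&0x3=0x1 → $1
  imm: (w>>0)&0xff=0x75 → #117

$1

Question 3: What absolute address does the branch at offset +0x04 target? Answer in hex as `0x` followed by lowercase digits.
0x3664

+0x04: fb fa ⇒ word 0xfbfa (big)
  top 6b → 0x3e → jmp [J]
  imm: (w>>0)&0x3ff=0x3fa (s10→-6) → #-6
  target = base 0x3664 + off 0x04 + 2 + imm -6 = 0x3664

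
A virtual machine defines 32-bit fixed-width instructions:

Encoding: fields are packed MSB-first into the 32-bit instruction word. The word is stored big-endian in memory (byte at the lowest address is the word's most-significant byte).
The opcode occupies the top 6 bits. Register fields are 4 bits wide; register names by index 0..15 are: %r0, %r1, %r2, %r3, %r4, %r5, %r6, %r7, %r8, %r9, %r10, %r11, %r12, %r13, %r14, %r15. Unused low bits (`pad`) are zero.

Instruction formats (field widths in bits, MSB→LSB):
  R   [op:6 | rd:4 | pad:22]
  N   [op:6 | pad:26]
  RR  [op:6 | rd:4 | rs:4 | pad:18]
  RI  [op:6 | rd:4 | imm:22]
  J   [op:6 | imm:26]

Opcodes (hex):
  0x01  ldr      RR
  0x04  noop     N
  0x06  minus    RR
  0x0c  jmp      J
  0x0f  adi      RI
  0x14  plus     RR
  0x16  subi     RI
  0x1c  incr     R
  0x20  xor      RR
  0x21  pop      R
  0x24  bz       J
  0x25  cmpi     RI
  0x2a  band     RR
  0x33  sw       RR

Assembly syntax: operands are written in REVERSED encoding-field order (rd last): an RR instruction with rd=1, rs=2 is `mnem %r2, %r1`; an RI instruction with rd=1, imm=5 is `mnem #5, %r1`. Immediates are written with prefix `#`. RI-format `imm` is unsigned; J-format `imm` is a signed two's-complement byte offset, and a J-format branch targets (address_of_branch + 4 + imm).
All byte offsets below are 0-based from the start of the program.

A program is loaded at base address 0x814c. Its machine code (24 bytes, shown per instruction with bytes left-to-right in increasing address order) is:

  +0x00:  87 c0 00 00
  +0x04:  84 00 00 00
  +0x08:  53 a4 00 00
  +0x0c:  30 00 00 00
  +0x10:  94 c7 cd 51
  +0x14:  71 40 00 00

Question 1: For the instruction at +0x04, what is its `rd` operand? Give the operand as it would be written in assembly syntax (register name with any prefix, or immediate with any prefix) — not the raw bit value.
+0x04: 84 00 00 00 ⇒ word 0x84000000 (big)
  op=0x84000000>>26=0x21 ⇒ pop (R)
  [25:22] rd=0 = %r0

%r0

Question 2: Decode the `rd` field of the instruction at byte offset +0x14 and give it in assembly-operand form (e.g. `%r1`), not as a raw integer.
off 0x14: read 71 40 00 00 as big → 0x71400000
  op=0x71400000>>26=0x1c ⇒ incr (R)
  [25:22] rd=5 = %r5

%r5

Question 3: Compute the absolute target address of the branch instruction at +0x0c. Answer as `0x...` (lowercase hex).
@+0c  big-endian(30 00 00 00) = 0x30000000
  op=0x30000000>>26=0xc ⇒ jmp (J)
  imm@[25:0]=0x0 ⇒ #0
  target = base 0x814c + off 0x0c + 4 + imm 0 = 0x815c

0x815c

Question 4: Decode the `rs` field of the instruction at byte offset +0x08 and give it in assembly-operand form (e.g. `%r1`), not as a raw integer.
off 0x08: read 53 a4 00 00 as big → 0x53a40000
  opcode bits[31:26]=0x14: plus/RR
  rd@[25:22]=0xe ⇒ %r14
  rs@[21:18]=0x9 ⇒ %r9

%r9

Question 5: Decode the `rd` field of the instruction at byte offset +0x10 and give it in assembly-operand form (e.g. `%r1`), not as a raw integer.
%r3

[10] 94 c7 cd 51 → 0x94c7cd51
  op=0x94c7cd51>>26=0x25 ⇒ cmpi (RI)
  rd@[25:22]=0x3 ⇒ %r3
  imm@[21:0]=0x7cd51 ⇒ #511313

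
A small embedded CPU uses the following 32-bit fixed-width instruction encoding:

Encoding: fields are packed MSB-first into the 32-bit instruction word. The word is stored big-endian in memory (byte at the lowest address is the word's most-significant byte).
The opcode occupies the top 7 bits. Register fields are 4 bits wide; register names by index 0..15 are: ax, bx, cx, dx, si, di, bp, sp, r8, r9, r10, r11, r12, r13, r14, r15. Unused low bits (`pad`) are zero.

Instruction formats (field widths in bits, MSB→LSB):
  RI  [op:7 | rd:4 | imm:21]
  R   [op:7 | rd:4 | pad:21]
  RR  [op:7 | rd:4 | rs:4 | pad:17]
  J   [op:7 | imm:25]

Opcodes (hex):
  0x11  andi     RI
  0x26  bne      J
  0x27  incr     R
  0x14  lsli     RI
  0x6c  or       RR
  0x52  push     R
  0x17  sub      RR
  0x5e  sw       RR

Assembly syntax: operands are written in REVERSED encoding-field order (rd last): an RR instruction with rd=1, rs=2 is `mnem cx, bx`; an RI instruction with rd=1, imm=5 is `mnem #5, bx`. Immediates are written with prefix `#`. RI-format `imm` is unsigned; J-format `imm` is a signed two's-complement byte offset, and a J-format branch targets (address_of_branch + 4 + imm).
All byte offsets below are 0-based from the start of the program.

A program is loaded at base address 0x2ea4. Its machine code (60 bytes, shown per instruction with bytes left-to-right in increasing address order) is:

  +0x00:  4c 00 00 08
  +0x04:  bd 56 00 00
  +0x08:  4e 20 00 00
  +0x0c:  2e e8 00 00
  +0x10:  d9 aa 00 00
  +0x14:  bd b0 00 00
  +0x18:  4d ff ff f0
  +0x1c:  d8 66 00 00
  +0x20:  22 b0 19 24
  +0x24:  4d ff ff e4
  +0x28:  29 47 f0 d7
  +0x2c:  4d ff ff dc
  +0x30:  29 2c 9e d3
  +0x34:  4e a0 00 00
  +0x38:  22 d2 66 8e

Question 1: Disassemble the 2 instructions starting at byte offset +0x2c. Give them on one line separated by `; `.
+0x2c: 4d ff ff dc ⇒ word 0x4dffffdc (big)
  op=0x4dffffdc>>25=0x26 ⇒ bne (J)
  imm@[24:0]=0x1ffffdc (s25→-36) ⇒ #-36
+0x30: 29 2c 9e d3 ⇒ word 0x292c9ed3 (big)
  op=0x292c9ed3>>25=0x14 ⇒ lsli (RI)
  rd@[24:21]=0x9 ⇒ r9
  imm@[20:0]=0xc9ed3 ⇒ #827091

bne #-36; lsli #827091, r9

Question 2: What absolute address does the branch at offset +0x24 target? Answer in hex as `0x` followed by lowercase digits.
0x2eb0

[24] 4d ff ff e4 → 0x4dffffe4
  opcode bits[31:25]=0x26: bne/J
  imm: (w>>0)&0x1ffffff=0x1ffffe4 (s25→-28) → #-28
  target = base 0x2ea4 + off 0x24 + 4 + imm -28 = 0x2eb0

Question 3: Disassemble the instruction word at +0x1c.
or dx, dx

off 0x1c: read d8 66 00 00 as big → 0xd8660000
  top 7b → 0x6c → or [RR]
  [24:21] rd=3 = dx
  [20:17] rs=3 = dx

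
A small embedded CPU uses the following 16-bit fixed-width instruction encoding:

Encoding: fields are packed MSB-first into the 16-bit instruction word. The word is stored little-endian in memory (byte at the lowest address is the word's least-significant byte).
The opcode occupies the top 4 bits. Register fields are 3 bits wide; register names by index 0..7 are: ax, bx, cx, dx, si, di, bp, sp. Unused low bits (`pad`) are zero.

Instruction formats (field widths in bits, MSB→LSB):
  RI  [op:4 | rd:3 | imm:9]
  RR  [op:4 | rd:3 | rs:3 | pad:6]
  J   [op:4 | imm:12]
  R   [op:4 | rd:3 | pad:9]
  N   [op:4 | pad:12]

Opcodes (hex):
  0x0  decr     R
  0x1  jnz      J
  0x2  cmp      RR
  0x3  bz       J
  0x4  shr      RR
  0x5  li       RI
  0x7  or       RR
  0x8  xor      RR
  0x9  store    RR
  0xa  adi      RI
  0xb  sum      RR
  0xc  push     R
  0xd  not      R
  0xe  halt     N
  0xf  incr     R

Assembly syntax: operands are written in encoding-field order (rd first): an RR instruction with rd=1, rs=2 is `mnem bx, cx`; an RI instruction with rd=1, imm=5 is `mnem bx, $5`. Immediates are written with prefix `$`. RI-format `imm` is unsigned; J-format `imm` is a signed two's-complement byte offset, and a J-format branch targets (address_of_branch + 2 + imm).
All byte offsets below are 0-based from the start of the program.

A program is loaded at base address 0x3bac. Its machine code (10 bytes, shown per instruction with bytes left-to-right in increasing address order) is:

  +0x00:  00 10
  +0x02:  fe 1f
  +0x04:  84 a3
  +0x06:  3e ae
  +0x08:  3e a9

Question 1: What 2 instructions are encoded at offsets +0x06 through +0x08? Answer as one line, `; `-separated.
@+06  little-endian(3e ae) = 0xae3e
  op=0xae3e>>12=0xa ⇒ adi (RI)
  [11:9] rd=7 = sp
  [8:0] imm=62 = $62
@+08  little-endian(3e a9) = 0xa93e
  op=0xa93e>>12=0xa ⇒ adi (RI)
  [11:9] rd=4 = si
  [8:0] imm=318 = $318

adi sp, $62; adi si, $318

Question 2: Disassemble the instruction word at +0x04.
adi bx, $388

off 0x04: read 84 a3 as little → 0xa384
  op=0xa384>>12=0xa ⇒ adi (RI)
  rd: (w>>9)&0x7=0x1 → bx
  imm: (w>>0)&0x1ff=0x184 → $388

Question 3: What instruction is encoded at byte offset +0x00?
jnz $0

off 0x00: read 00 10 as little → 0x1000
  top 4b → 0x1 → jnz [J]
  [11:0] imm=0 = $0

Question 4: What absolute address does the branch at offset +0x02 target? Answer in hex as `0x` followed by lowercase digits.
0x3bae

[02] fe 1f → 0x1ffe
  op=0x1ffe>>12=0x1 ⇒ jnz (J)
  [11:0] imm=4094 (s12→-2) = $-2
  target = base 0x3bac + off 0x02 + 2 + imm -2 = 0x3bae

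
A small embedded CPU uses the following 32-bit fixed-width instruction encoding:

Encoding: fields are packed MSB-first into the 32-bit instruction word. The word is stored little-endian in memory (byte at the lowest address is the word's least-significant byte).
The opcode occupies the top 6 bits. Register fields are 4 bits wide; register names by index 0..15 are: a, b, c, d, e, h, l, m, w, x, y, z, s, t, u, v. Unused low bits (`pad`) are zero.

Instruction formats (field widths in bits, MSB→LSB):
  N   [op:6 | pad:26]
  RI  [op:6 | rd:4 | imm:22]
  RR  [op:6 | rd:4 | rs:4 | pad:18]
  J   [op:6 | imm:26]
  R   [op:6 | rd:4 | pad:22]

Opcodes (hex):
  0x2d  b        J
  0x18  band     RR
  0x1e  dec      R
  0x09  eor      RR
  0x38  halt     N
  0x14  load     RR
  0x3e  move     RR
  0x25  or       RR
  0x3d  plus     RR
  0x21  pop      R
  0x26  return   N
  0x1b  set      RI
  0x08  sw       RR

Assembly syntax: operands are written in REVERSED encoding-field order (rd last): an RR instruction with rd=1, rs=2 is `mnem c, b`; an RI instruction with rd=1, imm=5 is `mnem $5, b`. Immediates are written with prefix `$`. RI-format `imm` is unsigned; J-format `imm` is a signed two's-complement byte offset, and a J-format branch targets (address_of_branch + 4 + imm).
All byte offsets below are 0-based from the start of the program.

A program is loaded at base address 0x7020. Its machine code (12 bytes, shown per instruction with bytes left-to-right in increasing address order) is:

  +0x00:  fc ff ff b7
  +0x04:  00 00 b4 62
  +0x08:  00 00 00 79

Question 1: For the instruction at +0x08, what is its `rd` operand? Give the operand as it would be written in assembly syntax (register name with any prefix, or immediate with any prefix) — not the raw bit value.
+0x08: 00 00 00 79 ⇒ word 0x79000000 (little)
  op=0x79000000>>26=0x1e ⇒ dec (R)
  rd@[25:22]=0x4 ⇒ e

e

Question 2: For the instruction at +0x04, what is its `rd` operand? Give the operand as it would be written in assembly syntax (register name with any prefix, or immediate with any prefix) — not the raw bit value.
off 0x04: read 00 00 b4 62 as little → 0x62b40000
  opcode bits[31:26]=0x18: band/RR
  rd: (w>>22)&0xf=0xa → y
  rs: (w>>18)&0xf=0xd → t

y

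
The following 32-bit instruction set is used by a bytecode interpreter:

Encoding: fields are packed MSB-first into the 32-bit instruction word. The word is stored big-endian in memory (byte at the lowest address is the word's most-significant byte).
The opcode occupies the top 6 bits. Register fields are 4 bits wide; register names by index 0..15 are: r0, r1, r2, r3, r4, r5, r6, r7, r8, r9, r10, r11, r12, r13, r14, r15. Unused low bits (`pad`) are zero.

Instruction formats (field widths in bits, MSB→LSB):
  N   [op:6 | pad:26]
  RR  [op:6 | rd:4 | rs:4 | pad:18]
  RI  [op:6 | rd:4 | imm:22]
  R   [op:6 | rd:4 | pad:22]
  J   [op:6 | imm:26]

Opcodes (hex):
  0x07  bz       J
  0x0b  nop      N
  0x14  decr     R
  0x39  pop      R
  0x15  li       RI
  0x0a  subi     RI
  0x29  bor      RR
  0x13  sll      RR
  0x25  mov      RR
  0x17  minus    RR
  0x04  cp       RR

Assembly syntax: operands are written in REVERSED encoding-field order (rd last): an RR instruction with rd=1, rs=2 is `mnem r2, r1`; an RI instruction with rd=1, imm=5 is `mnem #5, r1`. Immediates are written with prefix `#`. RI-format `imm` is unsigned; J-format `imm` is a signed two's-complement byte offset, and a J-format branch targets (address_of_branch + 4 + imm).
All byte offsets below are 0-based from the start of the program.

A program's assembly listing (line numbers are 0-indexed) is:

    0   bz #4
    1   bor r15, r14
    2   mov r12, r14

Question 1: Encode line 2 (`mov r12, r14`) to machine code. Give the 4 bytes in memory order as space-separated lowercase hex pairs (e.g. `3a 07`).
line 2 (mov): pack op=0x25:6|rd=14:4|rs=12:4|pad=0:18 = 0x97b00000; big→ 97 b0 00 00

97 b0 00 00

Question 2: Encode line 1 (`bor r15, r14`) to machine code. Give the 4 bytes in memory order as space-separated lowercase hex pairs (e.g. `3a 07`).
a7 bc 00 00

1. bor fields op=0x29:6|rd=14:4|rs=15:4|pad=0:18 → word a7bc0000h → a7 bc 00 00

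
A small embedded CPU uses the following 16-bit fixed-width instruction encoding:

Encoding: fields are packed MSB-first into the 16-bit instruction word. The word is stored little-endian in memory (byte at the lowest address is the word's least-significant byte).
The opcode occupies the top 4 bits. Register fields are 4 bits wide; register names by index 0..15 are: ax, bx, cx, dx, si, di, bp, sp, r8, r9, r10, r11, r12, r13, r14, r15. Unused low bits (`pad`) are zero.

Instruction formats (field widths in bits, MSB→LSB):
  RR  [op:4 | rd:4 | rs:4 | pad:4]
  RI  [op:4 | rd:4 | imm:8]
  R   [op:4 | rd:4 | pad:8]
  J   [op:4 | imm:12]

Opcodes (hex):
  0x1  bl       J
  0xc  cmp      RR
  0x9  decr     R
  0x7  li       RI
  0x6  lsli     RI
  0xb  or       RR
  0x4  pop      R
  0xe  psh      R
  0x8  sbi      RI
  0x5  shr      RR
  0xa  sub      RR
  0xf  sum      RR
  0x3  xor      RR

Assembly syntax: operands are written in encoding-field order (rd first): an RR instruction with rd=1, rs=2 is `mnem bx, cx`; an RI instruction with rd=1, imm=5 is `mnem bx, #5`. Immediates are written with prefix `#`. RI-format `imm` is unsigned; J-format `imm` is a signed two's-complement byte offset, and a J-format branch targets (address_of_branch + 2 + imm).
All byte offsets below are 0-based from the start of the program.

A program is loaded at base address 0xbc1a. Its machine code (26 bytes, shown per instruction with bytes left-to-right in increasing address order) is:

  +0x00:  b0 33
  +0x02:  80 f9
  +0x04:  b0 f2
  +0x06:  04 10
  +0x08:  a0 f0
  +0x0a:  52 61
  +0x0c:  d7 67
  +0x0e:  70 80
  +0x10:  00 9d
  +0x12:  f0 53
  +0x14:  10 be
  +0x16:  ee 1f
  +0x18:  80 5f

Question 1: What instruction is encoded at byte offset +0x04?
sum cx, r11

+0x04: b0 f2 ⇒ word 0xf2b0 (little)
  top 4b → 0xf → sum [RR]
  rd@[11:8]=0x2 ⇒ cx
  rs@[7:4]=0xb ⇒ r11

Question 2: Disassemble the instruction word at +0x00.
xor dx, r11

[00] b0 33 → 0x33b0
  opcode bits[15:12]=0x3: xor/RR
  rd: (w>>8)&0xf=0x3 → dx
  rs: (w>>4)&0xf=0xb → r11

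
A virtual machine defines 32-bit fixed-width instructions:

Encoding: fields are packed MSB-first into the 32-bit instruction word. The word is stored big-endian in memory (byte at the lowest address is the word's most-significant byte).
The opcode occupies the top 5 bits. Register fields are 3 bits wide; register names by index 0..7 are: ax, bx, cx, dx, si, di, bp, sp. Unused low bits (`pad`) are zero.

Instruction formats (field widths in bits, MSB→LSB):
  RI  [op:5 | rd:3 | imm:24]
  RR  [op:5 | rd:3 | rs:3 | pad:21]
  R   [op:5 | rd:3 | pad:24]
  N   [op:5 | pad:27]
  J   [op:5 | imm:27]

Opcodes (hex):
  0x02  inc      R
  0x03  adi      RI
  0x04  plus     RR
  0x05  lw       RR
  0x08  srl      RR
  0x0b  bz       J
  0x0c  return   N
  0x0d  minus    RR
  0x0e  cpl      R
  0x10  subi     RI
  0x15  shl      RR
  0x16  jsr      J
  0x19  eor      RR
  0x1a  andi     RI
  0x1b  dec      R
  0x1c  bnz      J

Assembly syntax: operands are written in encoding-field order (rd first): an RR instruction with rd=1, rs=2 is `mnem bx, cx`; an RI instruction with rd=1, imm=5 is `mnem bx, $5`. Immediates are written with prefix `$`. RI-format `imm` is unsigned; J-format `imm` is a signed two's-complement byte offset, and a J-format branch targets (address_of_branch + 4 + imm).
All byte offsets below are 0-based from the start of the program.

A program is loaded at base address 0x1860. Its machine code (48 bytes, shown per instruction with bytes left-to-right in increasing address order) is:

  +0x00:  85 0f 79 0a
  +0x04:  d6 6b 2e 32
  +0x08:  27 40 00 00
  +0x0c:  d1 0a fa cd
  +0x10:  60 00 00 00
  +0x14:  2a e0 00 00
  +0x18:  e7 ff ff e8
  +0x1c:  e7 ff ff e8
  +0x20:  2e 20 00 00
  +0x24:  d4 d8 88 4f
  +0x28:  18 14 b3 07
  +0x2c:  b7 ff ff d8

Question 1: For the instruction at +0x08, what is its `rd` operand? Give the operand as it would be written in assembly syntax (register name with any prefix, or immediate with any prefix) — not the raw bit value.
sp

+0x08: 27 40 00 00 ⇒ word 0x27400000 (big)
  top 5b → 0x4 → plus [RR]
  [26:24] rd=7 = sp
  [23:21] rs=2 = cx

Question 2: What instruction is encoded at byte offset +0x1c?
@+1c  big-endian(e7 ff ff e8) = 0xe7ffffe8
  opcode bits[31:27]=0x1c: bnz/J
  imm: (w>>0)&0x7ffffff=0x7ffffe8 (s27→-24) → $-24

bnz $-24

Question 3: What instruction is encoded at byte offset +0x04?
+0x04: d6 6b 2e 32 ⇒ word 0xd66b2e32 (big)
  op=0xd66b2e32>>27=0x1a ⇒ andi (RI)
  rd: (w>>24)&0x7=0x6 → bp
  imm: (w>>0)&0xffffff=0x6b2e32 → $7024178

andi bp, $7024178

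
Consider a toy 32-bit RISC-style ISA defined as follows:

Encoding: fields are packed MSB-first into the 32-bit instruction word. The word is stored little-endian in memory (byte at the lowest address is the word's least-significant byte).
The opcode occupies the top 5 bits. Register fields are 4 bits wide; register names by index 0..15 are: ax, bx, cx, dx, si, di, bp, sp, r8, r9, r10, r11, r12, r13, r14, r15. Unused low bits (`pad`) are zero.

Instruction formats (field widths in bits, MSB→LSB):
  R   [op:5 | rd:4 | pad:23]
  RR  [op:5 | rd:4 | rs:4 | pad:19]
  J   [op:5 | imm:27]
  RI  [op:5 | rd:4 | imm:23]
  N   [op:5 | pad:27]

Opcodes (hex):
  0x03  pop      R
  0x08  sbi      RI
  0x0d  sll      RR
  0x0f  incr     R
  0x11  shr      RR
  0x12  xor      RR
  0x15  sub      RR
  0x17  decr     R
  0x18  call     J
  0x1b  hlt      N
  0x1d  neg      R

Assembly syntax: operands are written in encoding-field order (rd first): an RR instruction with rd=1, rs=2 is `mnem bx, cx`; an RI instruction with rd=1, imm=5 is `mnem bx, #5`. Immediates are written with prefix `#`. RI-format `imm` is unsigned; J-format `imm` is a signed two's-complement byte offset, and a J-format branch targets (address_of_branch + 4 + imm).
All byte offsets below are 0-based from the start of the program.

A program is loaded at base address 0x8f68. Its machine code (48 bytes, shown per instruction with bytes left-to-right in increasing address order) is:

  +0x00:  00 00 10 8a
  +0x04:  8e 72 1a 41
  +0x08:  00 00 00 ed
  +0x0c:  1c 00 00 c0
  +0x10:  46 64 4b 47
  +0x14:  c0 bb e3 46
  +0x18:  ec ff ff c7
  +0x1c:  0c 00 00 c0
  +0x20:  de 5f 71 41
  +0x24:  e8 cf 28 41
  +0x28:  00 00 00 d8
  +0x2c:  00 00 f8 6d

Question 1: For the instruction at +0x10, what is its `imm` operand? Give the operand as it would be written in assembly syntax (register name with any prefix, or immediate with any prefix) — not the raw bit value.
[10] 46 64 4b 47 → 0x474b6446
  top 5b → 0x8 → sbi [RI]
  rd@[26:23]=0xe ⇒ r14
  imm@[22:0]=0x4b6446 ⇒ #4940870

#4940870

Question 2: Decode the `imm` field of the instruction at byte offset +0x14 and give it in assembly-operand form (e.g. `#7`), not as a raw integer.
off 0x14: read c0 bb e3 46 as little → 0x46e3bbc0
  op=0x46e3bbc0>>27=0x8 ⇒ sbi (RI)
  rd: (w>>23)&0xf=0xd → r13
  imm: (w>>0)&0x7fffff=0x63bbc0 → #6536128

#6536128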